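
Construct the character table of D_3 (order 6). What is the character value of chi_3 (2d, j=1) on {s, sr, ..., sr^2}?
Conjugacy classes: {e} of size 1, {r^1, r^2} of size 2, {s, sr, ..., sr^2} of size 3.
Character table:
  irrep \ class              {e} (size 1)  {r^1, r^2} (size 2)  {s, sr, ..., sr^2} (size 3)
  chi_1 (triv)               1             1                    1                          
  chi_2 (sign: r->1, s->-1)  1             1                    -1                         
  chi_3 (2d, j=1)            2             -1                   0                          

Spot check: chi_3 (2d, j=1) on {s, sr, ..., sr^2} = 0.

Solution. D_3 has order 2*3 = 6 with 3 conjugacy classes, hence 3 irreducibles. Sum of squared dims 1 + 1 + 4 = 6 = |G|. Linear characters come from the abelianisation; the 2-dimensional irreps have character r^k -> 2*cos(2*pi*j*k/3), reflections -> 0.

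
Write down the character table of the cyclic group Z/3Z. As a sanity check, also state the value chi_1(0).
Character table of Z/3Z (irreps indexed chi_0,...,chi_2 with chi_k(m) = zeta_3^(k*m), zeta_3 = exp(2*pi*i/3)):
  irrep \ class  {0} (size 1)  {1} (size 1)    {2} (size 1)  
  chi_0          1             1               1             
  chi_1          1             exp(2*I*pi/3)   exp(-2*I*pi/3)
  chi_2          1             exp(-2*I*pi/3)  exp(2*I*pi/3) 

Spot check: chi_1(0) = zeta_3^(1*0) = zeta_3^0 = 1.

Details: Z/3Z is abelian, so all 3 irreducible complex representations are 1-dimensional. They are given by chi_k(m) = zeta_3^(k*m) for k = 0,...,2. Row orthogonality: sum_m chi_k(m) conj(chi_l(m)) = 3 * [k = l].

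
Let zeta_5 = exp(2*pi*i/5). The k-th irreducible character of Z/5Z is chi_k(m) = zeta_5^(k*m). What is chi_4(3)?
chi_4(3) = zeta_5^12 = exp(4*I*pi/5)

Justification: chi_4(3) = zeta_5^(4*3) = zeta_5^12. Since zeta_5^5 = 1, this equals zeta_5^2 = exp(2*pi*i*2/5) = exp(4*I*pi/5).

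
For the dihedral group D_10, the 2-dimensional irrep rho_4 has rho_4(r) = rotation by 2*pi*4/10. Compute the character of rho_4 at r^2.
chi_{rho_4}(r^2) = 2*cos(2*pi*4*2/10) = -1/2 + sqrt(5)/2

Explanation: rho_4(r^2) is rotation by angle 2*pi*4*2/10, whose trace is 2*cos(2*pi*4*2/10) = -1/2 + sqrt(5)/2.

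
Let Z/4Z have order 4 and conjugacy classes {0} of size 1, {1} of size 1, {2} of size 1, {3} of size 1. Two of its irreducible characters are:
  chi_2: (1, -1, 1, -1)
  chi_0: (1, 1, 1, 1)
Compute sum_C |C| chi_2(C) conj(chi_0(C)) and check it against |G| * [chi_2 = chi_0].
Sum = 0; so <chi_2, chi_0> = 0 (distinct irreducibles are orthogonal).

Derivation: Compute term by term over conjugacy classes (|C| * chi_2(C) * conj(chi_0(C))):
  1*(1)*conj(1) + 1*(-1)*conj(1) + 1*(1)*conj(1) + 1*(-1)*conj(1)
  = (1) + (-1) + (1) + (-1)
  = 0.
(Exp terms are combined using exp(i*s)*conj(exp(i*t)) = exp(i*(s-t)), and sums of them are collapsed using the identity that for every m > 1 the m distinct m-th roots of unity sum to 0, e.g. 1 + exp(2*I*pi/3) + exp(-2*I*pi/3) = 0.)
Dividing by |G| = 4 gives 0/4 = 0, matching the row-orthogonality relation <chi_2, chi_0> = [chi_2 = chi_0].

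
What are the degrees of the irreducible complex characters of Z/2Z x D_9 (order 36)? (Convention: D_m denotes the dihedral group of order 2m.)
Dimensions: 1, 1, 1, 1, 2, 2, 2, 2, 2, 2, 2, 2

Why: There are 12 irreducibles (= number of conjugacy classes). Their dimensions d_i satisfy sum d_i^2 = |G| = 36: 1 + 1 + 1 + 1 + 4 + 4 + 4 + 4 + 4 + 4 + 4 + 4 = 36. (For the product with Z/2Z: each of the 2 1-dim characters of Z/2Z tensors with each irrep of D_9, giving 2 copies of each D_9-dimension.)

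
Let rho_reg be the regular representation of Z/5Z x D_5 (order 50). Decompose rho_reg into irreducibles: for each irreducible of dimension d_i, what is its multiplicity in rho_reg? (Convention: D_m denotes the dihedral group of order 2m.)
Each irreducible V_i of dimension d_i appears with multiplicity d_i, i.e. rho_reg = (direct sum over all irreducibles V_i) d_i V_i. The irreducible dimensions for Z/5Z x D_5 are 1, 1, 1, 1, 1, 1, 1, 1, 1, 1, 2, 2, 2, 2, 2, 2, 2, 2, 2, 2: 10 irreducibles of dimension 1, each with multiplicity 1; 10 irreducibles of dimension 2, each with multiplicity 2. Total dimension 10*1*1 + 10*2*2 = 50 = |G|.

Argument: General theorem: in the regular representation of a finite group G, each irreducible appears with multiplicity equal to its dimension. Check: dim(rho_reg) = sum d_i^2 = 1 + 1 + 1 + 1 + 1 + 1 + 1 + 1 + 1 + 1 + 4 + 4 + 4 + 4 + 4 + 4 + 4 + 4 + 4 + 4 = 50 = |G|.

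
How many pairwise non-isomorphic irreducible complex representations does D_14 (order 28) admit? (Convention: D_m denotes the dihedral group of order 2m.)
10

Details: The number of irreducible complex representations of a finite group equals its number of conjugacy classes. D_14 has 10 conjugacy classes (n/2 + 3 for n even), so D_14 (order 28) has exactly 10 irreducible complex representations.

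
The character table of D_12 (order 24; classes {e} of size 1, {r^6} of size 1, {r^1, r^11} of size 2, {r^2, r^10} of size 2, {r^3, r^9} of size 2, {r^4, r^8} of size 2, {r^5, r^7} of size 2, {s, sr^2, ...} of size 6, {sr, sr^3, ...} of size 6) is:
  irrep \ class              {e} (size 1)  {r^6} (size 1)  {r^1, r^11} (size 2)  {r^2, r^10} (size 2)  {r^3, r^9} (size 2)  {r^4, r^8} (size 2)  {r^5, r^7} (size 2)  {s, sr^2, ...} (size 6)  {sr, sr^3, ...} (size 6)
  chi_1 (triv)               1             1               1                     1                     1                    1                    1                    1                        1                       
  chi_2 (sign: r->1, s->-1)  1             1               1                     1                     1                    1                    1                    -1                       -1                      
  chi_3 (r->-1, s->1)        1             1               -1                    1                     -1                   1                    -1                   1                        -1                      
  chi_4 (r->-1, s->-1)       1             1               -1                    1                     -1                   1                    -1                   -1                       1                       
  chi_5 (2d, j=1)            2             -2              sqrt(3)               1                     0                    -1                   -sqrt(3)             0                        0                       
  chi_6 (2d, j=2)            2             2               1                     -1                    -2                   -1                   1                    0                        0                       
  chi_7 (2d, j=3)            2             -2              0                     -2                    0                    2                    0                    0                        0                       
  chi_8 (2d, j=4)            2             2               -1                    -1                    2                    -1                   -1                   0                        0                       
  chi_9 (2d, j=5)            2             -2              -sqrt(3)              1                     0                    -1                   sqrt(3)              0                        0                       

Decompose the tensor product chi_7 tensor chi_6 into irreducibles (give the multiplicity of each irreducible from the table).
chi_7 tensor chi_6 = chi_5 + chi_9 (all other irreducibles have multiplicity 0).

Justification: The character of a tensor product is the pointwise product (chi_7 * chi_6)(C) = chi_7(C) * chi_6(C):
  {e}: (2)*(2), {r^6}: (-2)*(2), {r^1, r^11}: (0)*(1), {r^2, r^10}: (-2)*(-1), {r^3, r^9}: (0)*(-2), {r^4, r^8}: (2)*(-1), {r^5, r^7}: (0)*(1), {s, sr^2, ...}: (0)*(0), {sr, sr^3, ...}: (0)*(0)
so (chi_7 * chi_6) takes values
  {e} -> 4, {r^6} -> -4, {r^1, r^11} -> 0, {r^2, r^10} -> 2, {r^3, r^9} -> 0, {r^4, r^8} -> -2, {r^5, r^7} -> 0, {s, sr^2, ...} -> 0, {sr, sr^3, ...} -> 0.
Now take the inner product of this character with each irreducible chi from the table, <chi_7*chi_6, chi> = (1/24) sum_C |C| (chi_7*chi_6)(C) conj(chi(C)):
  <chi_7*chi_6, chi_1> = (1/24)[1*(4)*conj(1) + 1*(-4)*conj(1) + 2*(0)*conj(1) + 2*(2)*conj(1) + 2*(0)*conj(1) + 2*(-2)*conj(1) + 2*(0)*conj(1) + 6*(0)*conj(1) + 6*(0)*conj(1)]
      = (1/24)[(4) + (-4) + (0) + (4) + (0) + (-4) + (0) + (0) + (0)] = 0/24 = 0
  <chi_7*chi_6, chi_2> = (1/24)[1*(4)*conj(1) + 1*(-4)*conj(1) + 2*(0)*conj(1) + 2*(2)*conj(1) + 2*(0)*conj(1) + 2*(-2)*conj(1) + 2*(0)*conj(1) + 6*(0)*conj(-1) + 6*(0)*conj(-1)]
      = (1/24)[(4) + (-4) + (0) + (4) + (0) + (-4) + (0) + (0) + (0)] = 0/24 = 0
  <chi_7*chi_6, chi_3> = (1/24)[1*(4)*conj(1) + 1*(-4)*conj(1) + 2*(0)*conj(-1) + 2*(2)*conj(1) + 2*(0)*conj(-1) + 2*(-2)*conj(1) + 2*(0)*conj(-1) + 6*(0)*conj(1) + 6*(0)*conj(-1)]
      = (1/24)[(4) + (-4) + (0) + (4) + (0) + (-4) + (0) + (0) + (0)] = 0/24 = 0
  <chi_7*chi_6, chi_4> = (1/24)[1*(4)*conj(1) + 1*(-4)*conj(1) + 2*(0)*conj(-1) + 2*(2)*conj(1) + 2*(0)*conj(-1) + 2*(-2)*conj(1) + 2*(0)*conj(-1) + 6*(0)*conj(-1) + 6*(0)*conj(1)]
      = (1/24)[(4) + (-4) + (0) + (4) + (0) + (-4) + (0) + (0) + (0)] = 0/24 = 0
  <chi_7*chi_6, chi_5> = (1/24)[1*(4)*conj(2) + 1*(-4)*conj(-2) + 2*(0)*conj(sqrt(3)) + 2*(2)*conj(1) + 2*(0)*conj(0) + 2*(-2)*conj(-1) + 2*(0)*conj(-sqrt(3)) + 6*(0)*conj(0) + 6*(0)*conj(0)]
      = (1/24)[(8) + (8) + (0) + (4) + (0) + (4) + (0) + (0) + (0)] = 24/24 = 1
  <chi_7*chi_6, chi_6> = (1/24)[1*(4)*conj(2) + 1*(-4)*conj(2) + 2*(0)*conj(1) + 2*(2)*conj(-1) + 2*(0)*conj(-2) + 2*(-2)*conj(-1) + 2*(0)*conj(1) + 6*(0)*conj(0) + 6*(0)*conj(0)]
      = (1/24)[(8) + (-8) + (0) + (-4) + (0) + (4) + (0) + (0) + (0)] = 0/24 = 0
  <chi_7*chi_6, chi_7> = (1/24)[1*(4)*conj(2) + 1*(-4)*conj(-2) + 2*(0)*conj(0) + 2*(2)*conj(-2) + 2*(0)*conj(0) + 2*(-2)*conj(2) + 2*(0)*conj(0) + 6*(0)*conj(0) + 6*(0)*conj(0)]
      = (1/24)[(8) + (8) + (0) + (-8) + (0) + (-8) + (0) + (0) + (0)] = 0/24 = 0
  <chi_7*chi_6, chi_8> = (1/24)[1*(4)*conj(2) + 1*(-4)*conj(2) + 2*(0)*conj(-1) + 2*(2)*conj(-1) + 2*(0)*conj(2) + 2*(-2)*conj(-1) + 2*(0)*conj(-1) + 6*(0)*conj(0) + 6*(0)*conj(0)]
      = (1/24)[(8) + (-8) + (0) + (-4) + (0) + (4) + (0) + (0) + (0)] = 0/24 = 0
  <chi_7*chi_6, chi_9> = (1/24)[1*(4)*conj(2) + 1*(-4)*conj(-2) + 2*(0)*conj(-sqrt(3)) + 2*(2)*conj(1) + 2*(0)*conj(0) + 2*(-2)*conj(-1) + 2*(0)*conj(sqrt(3)) + 6*(0)*conj(0) + 6*(0)*conj(0)]
      = (1/24)[(8) + (8) + (0) + (4) + (0) + (4) + (0) + (0) + (0)] = 24/24 = 1
Hence the multiplicities are chi_5: 1, chi_9: 1. Dimension check: dim(chi_7)*dim(chi_6) = 2*2 = 4 and sum (mult * dim) = 1*2 + 1*2 = 4.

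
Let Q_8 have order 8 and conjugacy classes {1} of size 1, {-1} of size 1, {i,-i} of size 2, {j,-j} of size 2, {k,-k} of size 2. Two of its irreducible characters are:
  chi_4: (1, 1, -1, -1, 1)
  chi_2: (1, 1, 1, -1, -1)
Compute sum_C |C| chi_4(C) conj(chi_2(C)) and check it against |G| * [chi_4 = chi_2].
Sum = 0; so <chi_4, chi_2> = 0 (distinct irreducibles are orthogonal).

Proof sketch: Compute term by term over conjugacy classes (|C| * chi_4(C) * conj(chi_2(C))):
  1*(1)*conj(1) + 1*(1)*conj(1) + 2*(-1)*conj(1) + 2*(-1)*conj(-1) + 2*(1)*conj(-1)
  = (1) + (1) + (-2) + (2) + (-2)
  = 0.
Dividing by |G| = 8 gives 0/8 = 0, matching the row-orthogonality relation <chi_4, chi_2> = [chi_4 = chi_2].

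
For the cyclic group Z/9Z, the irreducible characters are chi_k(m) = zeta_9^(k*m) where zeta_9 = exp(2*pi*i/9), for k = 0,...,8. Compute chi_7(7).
chi_7(7) = zeta_9^49 = exp(8*I*pi/9)

Explanation: chi_7(7) = zeta_9^(7*7) = zeta_9^49. Since zeta_9^9 = 1, this equals zeta_9^4 = exp(2*pi*i*4/9) = exp(8*I*pi/9).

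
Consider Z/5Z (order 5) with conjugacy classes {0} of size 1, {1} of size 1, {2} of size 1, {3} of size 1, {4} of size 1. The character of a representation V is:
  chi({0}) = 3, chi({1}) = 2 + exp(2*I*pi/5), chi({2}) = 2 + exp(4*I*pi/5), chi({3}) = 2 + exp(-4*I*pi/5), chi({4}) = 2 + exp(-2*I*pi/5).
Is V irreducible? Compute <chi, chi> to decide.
Not irreducible (reducible): <chi, chi> = 5 > 1.

Why: <chi, chi> = (1/|G|) sum_C |C| * |chi(C)|^2 = (1/5)[1*|3|^2 + 1*|2 + exp(2*I*pi/5)|^2 + 1*|2 + exp(4*I*pi/5)|^2 + 1*|2 + exp(-4*I*pi/5)|^2 + 1*|2 + exp(-2*I*pi/5)|^2]
  = (1/5)[(9) + (5 + 2*exp(-2*I*pi/5) + 2*exp(2*I*pi/5)) + (5 + 2*exp(-4*I*pi/5) + 2*exp(4*I*pi/5)) + (5 + 2*exp(-4*I*pi/5) + 2*exp(4*I*pi/5)) + (5 + 2*exp(-2*I*pi/5) + 2*exp(2*I*pi/5))] = 25/5 = 5.
(Exp terms are combined using exp(i*s)*conj(exp(i*t)) = exp(i*(s-t)), and sums of them are collapsed using the identity that for every m > 1 the m distinct m-th roots of unity sum to 0, e.g. 1 + exp(2*I*pi/3) + exp(-2*I*pi/3) = 0.)
A character is irreducible iff <chi, chi> = 1, so this representation is reducible.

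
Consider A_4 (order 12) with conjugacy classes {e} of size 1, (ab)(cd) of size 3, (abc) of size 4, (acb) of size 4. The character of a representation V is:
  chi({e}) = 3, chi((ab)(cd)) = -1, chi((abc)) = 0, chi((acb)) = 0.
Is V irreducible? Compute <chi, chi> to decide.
Irreducible: <chi, chi> = 1.

Explanation: <chi, chi> = (1/|G|) sum_C |C| * |chi(C)|^2 = (1/12)[1*|3|^2 + 3*|-1|^2 + 4*|0|^2 + 4*|0|^2]
  = (1/12)[(9) + (3) + (0) + (0)] = 12/12 = 1.
(Exp terms are combined using exp(i*s)*conj(exp(i*t)) = exp(i*(s-t)), and sums of them are collapsed using the identity that for every m > 1 the m distinct m-th roots of unity sum to 0, e.g. 1 + exp(2*I*pi/3) + exp(-2*I*pi/3) = 0.)
A character is irreducible iff <chi, chi> = 1, so this representation is irreducible.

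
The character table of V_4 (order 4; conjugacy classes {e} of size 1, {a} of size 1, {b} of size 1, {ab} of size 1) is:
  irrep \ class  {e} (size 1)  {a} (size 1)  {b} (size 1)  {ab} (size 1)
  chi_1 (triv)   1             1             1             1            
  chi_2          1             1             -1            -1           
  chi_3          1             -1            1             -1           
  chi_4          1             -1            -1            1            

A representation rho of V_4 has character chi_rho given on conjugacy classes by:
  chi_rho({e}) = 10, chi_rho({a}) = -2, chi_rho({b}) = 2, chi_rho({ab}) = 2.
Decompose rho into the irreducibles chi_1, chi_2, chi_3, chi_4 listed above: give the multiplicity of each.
Multiplicities: chi_1: 3, chi_2: 1, chi_3: 3, chi_4: 3.

Details: Use <chi_rho, chi> = (1/|G|) sum_C |C| * chi_rho(C) * conj(chi(C)) with |G| = 4 for each irreducible chi in the table:
  <chi_rho, chi_1> = (1/4)[1*(10)*conj(1) + 1*(-2)*conj(1) + 1*(2)*conj(1) + 1*(2)*conj(1)]
      = (1/4)[(10) + (-2) + (2) + (2)] = 12/4 = 3
  <chi_rho, chi_2> = (1/4)[1*(10)*conj(1) + 1*(-2)*conj(1) + 1*(2)*conj(-1) + 1*(2)*conj(-1)]
      = (1/4)[(10) + (-2) + (-2) + (-2)] = 4/4 = 1
  <chi_rho, chi_3> = (1/4)[1*(10)*conj(1) + 1*(-2)*conj(-1) + 1*(2)*conj(1) + 1*(2)*conj(-1)]
      = (1/4)[(10) + (2) + (2) + (-2)] = 12/4 = 3
  <chi_rho, chi_4> = (1/4)[1*(10)*conj(1) + 1*(-2)*conj(-1) + 1*(2)*conj(-1) + 1*(2)*conj(1)]
      = (1/4)[(10) + (2) + (-2) + (2)] = 12/4 = 3
Dimension check: dim(rho) = sum (mult * dim) = 3*1 + 1*1 + 3*1 + 3*1 = 10 = chi_rho(e) = 10.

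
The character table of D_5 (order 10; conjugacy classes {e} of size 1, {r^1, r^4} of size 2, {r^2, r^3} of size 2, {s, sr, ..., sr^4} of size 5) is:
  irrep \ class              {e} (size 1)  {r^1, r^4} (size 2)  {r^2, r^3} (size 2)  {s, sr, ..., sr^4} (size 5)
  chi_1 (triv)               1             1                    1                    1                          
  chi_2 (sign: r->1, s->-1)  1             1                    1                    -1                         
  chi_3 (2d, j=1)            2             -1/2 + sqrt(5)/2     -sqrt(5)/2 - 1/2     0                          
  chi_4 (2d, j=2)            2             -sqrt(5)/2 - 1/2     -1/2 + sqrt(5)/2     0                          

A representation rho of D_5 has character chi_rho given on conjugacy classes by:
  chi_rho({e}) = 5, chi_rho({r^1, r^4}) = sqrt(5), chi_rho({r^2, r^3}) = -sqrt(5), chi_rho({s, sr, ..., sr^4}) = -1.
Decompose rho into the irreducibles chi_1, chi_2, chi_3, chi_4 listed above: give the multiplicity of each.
Multiplicities: chi_1: 0, chi_2: 1, chi_3: 2, chi_4: 0.

Working: Use <chi_rho, chi> = (1/|G|) sum_C |C| * chi_rho(C) * conj(chi(C)) with |G| = 10 for each irreducible chi in the table:
  <chi_rho, chi_1> = (1/10)[1*(5)*conj(1) + 2*(sqrt(5))*conj(1) + 2*(-sqrt(5))*conj(1) + 5*(-1)*conj(1)]
      = (1/10)[(5) + (2*sqrt(5)) + (-2*sqrt(5)) + (-5)] = 0/10 = 0
  <chi_rho, chi_2> = (1/10)[1*(5)*conj(1) + 2*(sqrt(5))*conj(1) + 2*(-sqrt(5))*conj(1) + 5*(-1)*conj(-1)]
      = (1/10)[(5) + (2*sqrt(5)) + (-2*sqrt(5)) + (5)] = 10/10 = 1
  <chi_rho, chi_3> = (1/10)[1*(5)*conj(2) + 2*(sqrt(5))*conj(-1/2 + sqrt(5)/2) + 2*(-sqrt(5))*conj(-sqrt(5)/2 - 1/2) + 5*(-1)*conj(0)]
      = (1/10)[(10) + (5 - sqrt(5)) + (sqrt(5) + 5) + (0)] = 20/10 = 2
  <chi_rho, chi_4> = (1/10)[1*(5)*conj(2) + 2*(sqrt(5))*conj(-sqrt(5)/2 - 1/2) + 2*(-sqrt(5))*conj(-1/2 + sqrt(5)/2) + 5*(-1)*conj(0)]
      = (1/10)[(10) + (-5 - sqrt(5)) + (-5 + sqrt(5)) + (0)] = 0/10 = 0
Dimension check: dim(rho) = sum (mult * dim) = 0*1 + 1*1 + 2*2 + 0*2 = 5 = chi_rho(e) = 5.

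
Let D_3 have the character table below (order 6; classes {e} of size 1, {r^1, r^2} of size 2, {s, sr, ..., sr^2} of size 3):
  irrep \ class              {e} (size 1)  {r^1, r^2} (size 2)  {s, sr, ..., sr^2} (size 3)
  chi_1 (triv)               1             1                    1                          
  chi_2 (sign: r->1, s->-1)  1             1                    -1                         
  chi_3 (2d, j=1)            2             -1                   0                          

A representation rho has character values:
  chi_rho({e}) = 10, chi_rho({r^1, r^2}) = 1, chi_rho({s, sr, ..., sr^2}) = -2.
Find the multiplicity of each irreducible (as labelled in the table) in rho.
Multiplicities: chi_1: 1, chi_2: 3, chi_3: 3.

Reasoning: Use <chi_rho, chi> = (1/|G|) sum_C |C| * chi_rho(C) * conj(chi(C)) with |G| = 6 for each irreducible chi in the table:
  <chi_rho, chi_1> = (1/6)[1*(10)*conj(1) + 2*(1)*conj(1) + 3*(-2)*conj(1)]
      = (1/6)[(10) + (2) + (-6)] = 6/6 = 1
  <chi_rho, chi_2> = (1/6)[1*(10)*conj(1) + 2*(1)*conj(1) + 3*(-2)*conj(-1)]
      = (1/6)[(10) + (2) + (6)] = 18/6 = 3
  <chi_rho, chi_3> = (1/6)[1*(10)*conj(2) + 2*(1)*conj(-1) + 3*(-2)*conj(0)]
      = (1/6)[(20) + (-2) + (0)] = 18/6 = 3
Dimension check: dim(rho) = sum (mult * dim) = 1*1 + 3*1 + 3*2 = 10 = chi_rho(e) = 10.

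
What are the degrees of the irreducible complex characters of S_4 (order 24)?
Dimensions: 1, 1, 2, 3, 3

Why: There are 5 irreducibles (= number of conjugacy classes). Their dimensions d_i satisfy sum d_i^2 = |G| = 24: 1 + 1 + 4 + 9 + 9 = 24.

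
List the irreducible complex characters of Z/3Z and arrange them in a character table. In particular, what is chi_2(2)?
Character table of Z/3Z (irreps indexed chi_0,...,chi_2 with chi_k(m) = zeta_3^(k*m), zeta_3 = exp(2*pi*i/3)):
  irrep \ class  {0} (size 1)  {1} (size 1)    {2} (size 1)  
  chi_0          1             1               1             
  chi_1          1             exp(2*I*pi/3)   exp(-2*I*pi/3)
  chi_2          1             exp(-2*I*pi/3)  exp(2*I*pi/3) 

Spot check: chi_2(2) = zeta_3^(2*2) = zeta_3^4 = exp(2*I*pi/3).

Details: Z/3Z is abelian, so all 3 irreducible complex representations are 1-dimensional. They are given by chi_k(m) = zeta_3^(k*m) for k = 0,...,2. Row orthogonality: sum_m chi_k(m) conj(chi_l(m)) = 3 * [k = l].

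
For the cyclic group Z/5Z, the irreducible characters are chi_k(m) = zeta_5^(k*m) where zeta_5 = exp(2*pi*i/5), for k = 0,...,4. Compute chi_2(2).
chi_2(2) = zeta_5^4 = exp(-2*I*pi/5)

chi_2(2) = zeta_5^(2*2) = zeta_5^4. Since zeta_5^5 = 1, this equals zeta_5^4 = exp(2*pi*i*4/5) = exp(-2*I*pi/5).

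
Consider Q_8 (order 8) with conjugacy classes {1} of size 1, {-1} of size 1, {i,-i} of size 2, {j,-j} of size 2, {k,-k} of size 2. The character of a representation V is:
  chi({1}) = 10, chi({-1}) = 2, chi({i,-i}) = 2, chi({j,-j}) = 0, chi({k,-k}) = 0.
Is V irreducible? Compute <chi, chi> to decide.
Not irreducible (reducible): <chi, chi> = 14 > 1.

Argument: <chi, chi> = (1/|G|) sum_C |C| * |chi(C)|^2 = (1/8)[1*|10|^2 + 1*|2|^2 + 2*|2|^2 + 2*|0|^2 + 2*|0|^2]
  = (1/8)[(100) + (4) + (8) + (0) + (0)] = 112/8 = 14.
A character is irreducible iff <chi, chi> = 1, so this representation is reducible.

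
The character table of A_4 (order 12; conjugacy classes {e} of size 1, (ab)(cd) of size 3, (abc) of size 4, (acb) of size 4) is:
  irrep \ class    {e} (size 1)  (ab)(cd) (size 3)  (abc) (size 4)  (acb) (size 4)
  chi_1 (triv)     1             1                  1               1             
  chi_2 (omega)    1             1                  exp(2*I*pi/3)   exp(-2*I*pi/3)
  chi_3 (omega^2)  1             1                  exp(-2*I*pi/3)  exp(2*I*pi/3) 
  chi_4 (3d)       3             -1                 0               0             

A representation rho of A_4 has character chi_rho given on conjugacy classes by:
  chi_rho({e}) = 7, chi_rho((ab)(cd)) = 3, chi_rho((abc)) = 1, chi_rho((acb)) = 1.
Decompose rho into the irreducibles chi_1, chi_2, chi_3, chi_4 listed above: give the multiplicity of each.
Multiplicities: chi_1: 2, chi_2: 1, chi_3: 1, chi_4: 1.

Solution. Use <chi_rho, chi> = (1/|G|) sum_C |C| * chi_rho(C) * conj(chi(C)) with |G| = 12 for each irreducible chi in the table:
  <chi_rho, chi_1> = (1/12)[1*(7)*conj(1) + 3*(3)*conj(1) + 4*(1)*conj(1) + 4*(1)*conj(1)]
      = (1/12)[(7) + (9) + (4) + (4)] = 24/12 = 2
  <chi_rho, chi_2> = (1/12)[1*(7)*conj(1) + 3*(3)*conj(1) + 4*(1)*conj(exp(2*I*pi/3)) + 4*(1)*conj(exp(-2*I*pi/3))]
      = (1/12)[(7) + (9) + (4 + 8*exp(-2*I*pi/3) + 4*exp(2*I*pi/3)) + (4 + 4*exp(-2*I*pi/3) + 8*exp(2*I*pi/3))] = 12/12 = 1
  <chi_rho, chi_3> = (1/12)[1*(7)*conj(1) + 3*(3)*conj(1) + 4*(1)*conj(exp(-2*I*pi/3)) + 4*(1)*conj(exp(2*I*pi/3))]
      = (1/12)[(7) + (9) + (4 + 4*exp(-2*I*pi/3) + 8*exp(2*I*pi/3)) + (4 + 8*exp(-2*I*pi/3) + 4*exp(2*I*pi/3))] = 12/12 = 1
  <chi_rho, chi_4> = (1/12)[1*(7)*conj(3) + 3*(3)*conj(-1) + 4*(1)*conj(0) + 4*(1)*conj(0)]
      = (1/12)[(21) + (-9) + (0) + (0)] = 12/12 = 1
(Exp terms are combined using exp(i*s)*conj(exp(i*t)) = exp(i*(s-t)), and sums of them are collapsed using the identity that for every m > 1 the m distinct m-th roots of unity sum to 0, e.g. 1 + exp(2*I*pi/3) + exp(-2*I*pi/3) = 0.)
Dimension check: dim(rho) = sum (mult * dim) = 2*1 + 1*1 + 1*1 + 1*3 = 7 = chi_rho(e) = 7.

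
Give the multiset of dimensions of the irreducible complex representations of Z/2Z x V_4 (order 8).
Dimensions: 1, 1, 1, 1, 1, 1, 1, 1

Reasoning: There are 8 irreducibles (= number of conjugacy classes). Their dimensions d_i satisfy sum d_i^2 = |G| = 8: 1 + 1 + 1 + 1 + 1 + 1 + 1 + 1 = 8. (For the product with Z/2Z: each of the 2 1-dim characters of Z/2Z tensors with each irrep of V_4, giving 2 copies of each V_4-dimension.)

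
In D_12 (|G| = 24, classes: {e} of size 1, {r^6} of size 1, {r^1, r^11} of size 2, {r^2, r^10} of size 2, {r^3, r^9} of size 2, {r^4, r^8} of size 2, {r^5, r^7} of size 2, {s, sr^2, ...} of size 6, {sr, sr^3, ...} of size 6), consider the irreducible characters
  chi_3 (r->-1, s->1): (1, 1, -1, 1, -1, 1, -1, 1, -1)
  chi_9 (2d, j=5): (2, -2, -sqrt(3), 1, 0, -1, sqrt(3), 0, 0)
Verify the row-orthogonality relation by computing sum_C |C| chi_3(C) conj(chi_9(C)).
Sum = 0; so <chi_3, chi_9> = 0 (distinct irreducibles are orthogonal).

Why: Compute term by term over conjugacy classes (|C| * chi_3(C) * conj(chi_9(C))):
  1*(1)*conj(2) + 1*(1)*conj(-2) + 2*(-1)*conj(-sqrt(3)) + 2*(1)*conj(1) + 2*(-1)*conj(0) + 2*(1)*conj(-1) + 2*(-1)*conj(sqrt(3)) + 6*(1)*conj(0) + 6*(-1)*conj(0)
  = (2) + (-2) + (2*sqrt(3)) + (2) + (0) + (-2) + (-2*sqrt(3)) + (0) + (0)
  = 0.
Dividing by |G| = 24 gives 0/24 = 0, matching the row-orthogonality relation <chi_3, chi_9> = [chi_3 = chi_9].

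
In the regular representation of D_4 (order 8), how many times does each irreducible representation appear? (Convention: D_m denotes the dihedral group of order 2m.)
Each irreducible V_i of dimension d_i appears with multiplicity d_i, i.e. rho_reg = (direct sum over all irreducibles V_i) d_i V_i. The irreducible dimensions for D_4 are 1, 1, 1, 1, 2: 4 irreducibles of dimension 1, each with multiplicity 1; 1 irreducible of dimension 2, with multiplicity 2. Total dimension 4*1*1 + 1*2*2 = 8 = |G|.

Explanation: General theorem: in the regular representation of a finite group G, each irreducible appears with multiplicity equal to its dimension. Check: dim(rho_reg) = sum d_i^2 = 1 + 1 + 1 + 1 + 4 = 8 = |G|.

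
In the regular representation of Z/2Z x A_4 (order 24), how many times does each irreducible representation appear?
Each irreducible V_i of dimension d_i appears with multiplicity d_i, i.e. rho_reg = (direct sum over all irreducibles V_i) d_i V_i. The irreducible dimensions for Z/2Z x A_4 are 1, 1, 1, 1, 1, 1, 3, 3: 6 irreducibles of dimension 1, each with multiplicity 1; 2 irreducibles of dimension 3, each with multiplicity 3. Total dimension 6*1*1 + 2*3*3 = 24 = |G|.

Working: General theorem: in the regular representation of a finite group G, each irreducible appears with multiplicity equal to its dimension. Check: dim(rho_reg) = sum d_i^2 = 1 + 1 + 1 + 1 + 1 + 1 + 9 + 9 = 24 = |G|.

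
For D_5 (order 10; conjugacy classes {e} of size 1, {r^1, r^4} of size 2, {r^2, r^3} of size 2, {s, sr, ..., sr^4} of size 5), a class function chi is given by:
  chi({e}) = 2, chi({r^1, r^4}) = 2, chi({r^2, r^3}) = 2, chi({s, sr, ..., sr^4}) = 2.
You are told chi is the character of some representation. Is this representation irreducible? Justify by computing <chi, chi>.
Not irreducible (reducible): <chi, chi> = 4 > 1.

Why: <chi, chi> = (1/|G|) sum_C |C| * |chi(C)|^2 = (1/10)[1*|2|^2 + 2*|2|^2 + 2*|2|^2 + 5*|2|^2]
  = (1/10)[(4) + (8) + (8) + (20)] = 40/10 = 4.
A character is irreducible iff <chi, chi> = 1, so this representation is reducible.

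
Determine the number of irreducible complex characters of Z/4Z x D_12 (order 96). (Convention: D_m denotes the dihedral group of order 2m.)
36

Solution. The number of irreducible complex representations of a finite group equals its number of conjugacy classes. For a direct product, #classes(G x H) = #classes(G) * #classes(H). Z/4Z has 4 classes (abelian), D_12 has 9 classes, so 4 * 9 = 36, so Z/4Z x D_12 (order 96) has exactly 36 irreducible complex representations.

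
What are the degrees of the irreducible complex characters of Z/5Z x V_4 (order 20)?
Dimensions: 1, 1, 1, 1, 1, 1, 1, 1, 1, 1, 1, 1, 1, 1, 1, 1, 1, 1, 1, 1

Working: There are 20 irreducibles (= number of conjugacy classes). Their dimensions d_i satisfy sum d_i^2 = |G| = 20: 1 + 1 + 1 + 1 + 1 + 1 + 1 + 1 + 1 + 1 + 1 + 1 + 1 + 1 + 1 + 1 + 1 + 1 + 1 + 1 = 20. (For the product with Z/5Z: each of the 5 1-dim characters of Z/5Z tensors with each irrep of V_4, giving 5 copies of each V_4-dimension.)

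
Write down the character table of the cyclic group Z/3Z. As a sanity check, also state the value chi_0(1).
Character table of Z/3Z (irreps indexed chi_0,...,chi_2 with chi_k(m) = zeta_3^(k*m), zeta_3 = exp(2*pi*i/3)):
  irrep \ class  {0} (size 1)  {1} (size 1)    {2} (size 1)  
  chi_0          1             1               1             
  chi_1          1             exp(2*I*pi/3)   exp(-2*I*pi/3)
  chi_2          1             exp(-2*I*pi/3)  exp(2*I*pi/3) 

Spot check: chi_0(1) = zeta_3^(0*1) = zeta_3^0 = 1.

Reasoning: Z/3Z is abelian, so all 3 irreducible complex representations are 1-dimensional. They are given by chi_k(m) = zeta_3^(k*m) for k = 0,...,2. Row orthogonality: sum_m chi_k(m) conj(chi_l(m)) = 3 * [k = l].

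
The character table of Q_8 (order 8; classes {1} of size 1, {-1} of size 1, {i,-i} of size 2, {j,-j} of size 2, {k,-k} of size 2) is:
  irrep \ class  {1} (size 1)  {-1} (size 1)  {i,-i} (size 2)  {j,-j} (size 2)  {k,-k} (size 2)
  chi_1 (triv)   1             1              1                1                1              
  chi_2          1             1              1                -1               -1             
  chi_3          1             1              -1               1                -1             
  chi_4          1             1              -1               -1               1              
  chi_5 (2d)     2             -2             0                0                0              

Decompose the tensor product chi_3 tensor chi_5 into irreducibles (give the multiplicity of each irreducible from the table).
chi_3 tensor chi_5 = chi_5 (all other irreducibles have multiplicity 0).

Argument: The character of a tensor product is the pointwise product (chi_3 * chi_5)(C) = chi_3(C) * chi_5(C):
  {1}: (1)*(2), {-1}: (1)*(-2), {i,-i}: (-1)*(0), {j,-j}: (1)*(0), {k,-k}: (-1)*(0)
so (chi_3 * chi_5) takes values
  {1} -> 2, {-1} -> -2, {i,-i} -> 0, {j,-j} -> 0, {k,-k} -> 0.
Now take the inner product of this character with each irreducible chi from the table, <chi_3*chi_5, chi> = (1/8) sum_C |C| (chi_3*chi_5)(C) conj(chi(C)):
  <chi_3*chi_5, chi_1> = (1/8)[1*(2)*conj(1) + 1*(-2)*conj(1) + 2*(0)*conj(1) + 2*(0)*conj(1) + 2*(0)*conj(1)]
      = (1/8)[(2) + (-2) + (0) + (0) + (0)] = 0/8 = 0
  <chi_3*chi_5, chi_2> = (1/8)[1*(2)*conj(1) + 1*(-2)*conj(1) + 2*(0)*conj(1) + 2*(0)*conj(-1) + 2*(0)*conj(-1)]
      = (1/8)[(2) + (-2) + (0) + (0) + (0)] = 0/8 = 0
  <chi_3*chi_5, chi_3> = (1/8)[1*(2)*conj(1) + 1*(-2)*conj(1) + 2*(0)*conj(-1) + 2*(0)*conj(1) + 2*(0)*conj(-1)]
      = (1/8)[(2) + (-2) + (0) + (0) + (0)] = 0/8 = 0
  <chi_3*chi_5, chi_4> = (1/8)[1*(2)*conj(1) + 1*(-2)*conj(1) + 2*(0)*conj(-1) + 2*(0)*conj(-1) + 2*(0)*conj(1)]
      = (1/8)[(2) + (-2) + (0) + (0) + (0)] = 0/8 = 0
  <chi_3*chi_5, chi_5> = (1/8)[1*(2)*conj(2) + 1*(-2)*conj(-2) + 2*(0)*conj(0) + 2*(0)*conj(0) + 2*(0)*conj(0)]
      = (1/8)[(4) + (4) + (0) + (0) + (0)] = 8/8 = 1
Hence the multiplicities are chi_5: 1. Dimension check: dim(chi_3)*dim(chi_5) = 1*2 = 2 and sum (mult * dim) = 1*2 = 2.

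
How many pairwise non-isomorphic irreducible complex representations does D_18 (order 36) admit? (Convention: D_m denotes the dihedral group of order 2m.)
12

Working: The number of irreducible complex representations of a finite group equals its number of conjugacy classes. D_18 has 12 conjugacy classes (n/2 + 3 for n even), so D_18 (order 36) has exactly 12 irreducible complex representations.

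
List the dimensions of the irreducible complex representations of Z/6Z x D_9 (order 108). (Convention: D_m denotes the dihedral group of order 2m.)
Dimensions: 1, 1, 1, 1, 1, 1, 1, 1, 1, 1, 1, 1, 2, 2, 2, 2, 2, 2, 2, 2, 2, 2, 2, 2, 2, 2, 2, 2, 2, 2, 2, 2, 2, 2, 2, 2

Solution. There are 36 irreducibles (= number of conjugacy classes). Their dimensions d_i satisfy sum d_i^2 = |G| = 108: 1 + 1 + 1 + 1 + 1 + 1 + 1 + 1 + 1 + 1 + 1 + 1 + 4 + 4 + 4 + 4 + 4 + 4 + 4 + 4 + 4 + 4 + 4 + 4 + 4 + 4 + 4 + 4 + 4 + 4 + 4 + 4 + 4 + 4 + 4 + 4 = 108. (For the product with Z/6Z: each of the 6 1-dim characters of Z/6Z tensors with each irrep of D_9, giving 6 copies of each D_9-dimension.)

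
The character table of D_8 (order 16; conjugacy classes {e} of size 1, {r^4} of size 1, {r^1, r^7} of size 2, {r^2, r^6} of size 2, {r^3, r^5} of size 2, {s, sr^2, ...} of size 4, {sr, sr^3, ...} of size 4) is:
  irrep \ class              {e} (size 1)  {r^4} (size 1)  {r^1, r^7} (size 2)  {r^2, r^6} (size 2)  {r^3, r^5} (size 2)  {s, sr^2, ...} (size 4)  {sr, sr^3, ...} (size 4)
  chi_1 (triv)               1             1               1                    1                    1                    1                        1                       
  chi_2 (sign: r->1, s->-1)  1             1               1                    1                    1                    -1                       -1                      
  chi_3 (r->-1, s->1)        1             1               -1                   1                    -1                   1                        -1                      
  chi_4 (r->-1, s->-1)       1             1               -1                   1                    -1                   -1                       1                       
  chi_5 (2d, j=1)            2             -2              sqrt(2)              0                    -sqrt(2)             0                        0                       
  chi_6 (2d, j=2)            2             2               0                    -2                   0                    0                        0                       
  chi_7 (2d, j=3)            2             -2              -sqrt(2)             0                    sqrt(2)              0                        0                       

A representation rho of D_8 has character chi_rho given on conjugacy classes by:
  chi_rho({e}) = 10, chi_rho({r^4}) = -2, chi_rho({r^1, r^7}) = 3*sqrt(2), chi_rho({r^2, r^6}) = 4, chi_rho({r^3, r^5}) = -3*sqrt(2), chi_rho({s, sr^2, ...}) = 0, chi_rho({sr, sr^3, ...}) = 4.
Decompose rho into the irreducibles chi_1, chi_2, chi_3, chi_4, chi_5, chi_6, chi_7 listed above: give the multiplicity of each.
Multiplicities: chi_1: 2, chi_2: 0, chi_3: 0, chi_4: 2, chi_5: 3, chi_6: 0, chi_7: 0.

Solution. Use <chi_rho, chi> = (1/|G|) sum_C |C| * chi_rho(C) * conj(chi(C)) with |G| = 16 for each irreducible chi in the table:
  <chi_rho, chi_1> = (1/16)[1*(10)*conj(1) + 1*(-2)*conj(1) + 2*(3*sqrt(2))*conj(1) + 2*(4)*conj(1) + 2*(-3*sqrt(2))*conj(1) + 4*(0)*conj(1) + 4*(4)*conj(1)]
      = (1/16)[(10) + (-2) + (6*sqrt(2)) + (8) + (-6*sqrt(2)) + (0) + (16)] = 32/16 = 2
  <chi_rho, chi_2> = (1/16)[1*(10)*conj(1) + 1*(-2)*conj(1) + 2*(3*sqrt(2))*conj(1) + 2*(4)*conj(1) + 2*(-3*sqrt(2))*conj(1) + 4*(0)*conj(-1) + 4*(4)*conj(-1)]
      = (1/16)[(10) + (-2) + (6*sqrt(2)) + (8) + (-6*sqrt(2)) + (0) + (-16)] = 0/16 = 0
  <chi_rho, chi_3> = (1/16)[1*(10)*conj(1) + 1*(-2)*conj(1) + 2*(3*sqrt(2))*conj(-1) + 2*(4)*conj(1) + 2*(-3*sqrt(2))*conj(-1) + 4*(0)*conj(1) + 4*(4)*conj(-1)]
      = (1/16)[(10) + (-2) + (-6*sqrt(2)) + (8) + (6*sqrt(2)) + (0) + (-16)] = 0/16 = 0
  <chi_rho, chi_4> = (1/16)[1*(10)*conj(1) + 1*(-2)*conj(1) + 2*(3*sqrt(2))*conj(-1) + 2*(4)*conj(1) + 2*(-3*sqrt(2))*conj(-1) + 4*(0)*conj(-1) + 4*(4)*conj(1)]
      = (1/16)[(10) + (-2) + (-6*sqrt(2)) + (8) + (6*sqrt(2)) + (0) + (16)] = 32/16 = 2
  <chi_rho, chi_5> = (1/16)[1*(10)*conj(2) + 1*(-2)*conj(-2) + 2*(3*sqrt(2))*conj(sqrt(2)) + 2*(4)*conj(0) + 2*(-3*sqrt(2))*conj(-sqrt(2)) + 4*(0)*conj(0) + 4*(4)*conj(0)]
      = (1/16)[(20) + (4) + (12) + (0) + (12) + (0) + (0)] = 48/16 = 3
  <chi_rho, chi_6> = (1/16)[1*(10)*conj(2) + 1*(-2)*conj(2) + 2*(3*sqrt(2))*conj(0) + 2*(4)*conj(-2) + 2*(-3*sqrt(2))*conj(0) + 4*(0)*conj(0) + 4*(4)*conj(0)]
      = (1/16)[(20) + (-4) + (0) + (-16) + (0) + (0) + (0)] = 0/16 = 0
  <chi_rho, chi_7> = (1/16)[1*(10)*conj(2) + 1*(-2)*conj(-2) + 2*(3*sqrt(2))*conj(-sqrt(2)) + 2*(4)*conj(0) + 2*(-3*sqrt(2))*conj(sqrt(2)) + 4*(0)*conj(0) + 4*(4)*conj(0)]
      = (1/16)[(20) + (4) + (-12) + (0) + (-12) + (0) + (0)] = 0/16 = 0
Dimension check: dim(rho) = sum (mult * dim) = 2*1 + 0*1 + 0*1 + 2*1 + 3*2 + 0*2 + 0*2 = 10 = chi_rho(e) = 10.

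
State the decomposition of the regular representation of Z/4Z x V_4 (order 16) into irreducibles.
Each irreducible V_i of dimension d_i appears with multiplicity d_i, i.e. rho_reg = (direct sum over all irreducibles V_i) d_i V_i. The irreducible dimensions for Z/4Z x V_4 are 1, 1, 1, 1, 1, 1, 1, 1, 1, 1, 1, 1, 1, 1, 1, 1: 16 irreducibles of dimension 1, each with multiplicity 1. Total dimension 16*1*1 = 16 = |G|.

Working: General theorem: in the regular representation of a finite group G, each irreducible appears with multiplicity equal to its dimension. Check: dim(rho_reg) = sum d_i^2 = 1 + 1 + 1 + 1 + 1 + 1 + 1 + 1 + 1 + 1 + 1 + 1 + 1 + 1 + 1 + 1 = 16 = |G|.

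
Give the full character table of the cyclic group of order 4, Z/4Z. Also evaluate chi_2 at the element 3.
Character table of Z/4Z (irreps indexed chi_0,...,chi_3 with chi_k(m) = zeta_4^(k*m), zeta_4 = exp(2*pi*i/4)):
  irrep \ class  {0} (size 1)  {1} (size 1)  {2} (size 1)  {3} (size 1)
  chi_0          1             1             1             1           
  chi_1          1             I             -1            -I          
  chi_2          1             -1            1             -1          
  chi_3          1             -I            -1            I           

Spot check: chi_2(3) = zeta_4^(2*3) = zeta_4^6 = -1.

Why: Z/4Z is abelian, so all 4 irreducible complex representations are 1-dimensional. They are given by chi_k(m) = zeta_4^(k*m) for k = 0,...,3. Row orthogonality: sum_m chi_k(m) conj(chi_l(m)) = 4 * [k = l].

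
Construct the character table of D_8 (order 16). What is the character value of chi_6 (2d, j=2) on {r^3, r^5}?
Conjugacy classes: {e} of size 1, {r^4} of size 1, {r^1, r^7} of size 2, {r^2, r^6} of size 2, {r^3, r^5} of size 2, {s, sr^2, ...} of size 4, {sr, sr^3, ...} of size 4.
Character table:
  irrep \ class              {e} (size 1)  {r^4} (size 1)  {r^1, r^7} (size 2)  {r^2, r^6} (size 2)  {r^3, r^5} (size 2)  {s, sr^2, ...} (size 4)  {sr, sr^3, ...} (size 4)
  chi_1 (triv)               1             1               1                    1                    1                    1                        1                       
  chi_2 (sign: r->1, s->-1)  1             1               1                    1                    1                    -1                       -1                      
  chi_3 (r->-1, s->1)        1             1               -1                   1                    -1                   1                        -1                      
  chi_4 (r->-1, s->-1)       1             1               -1                   1                    -1                   -1                       1                       
  chi_5 (2d, j=1)            2             -2              sqrt(2)              0                    -sqrt(2)             0                        0                       
  chi_6 (2d, j=2)            2             2               0                    -2                   0                    0                        0                       
  chi_7 (2d, j=3)            2             -2              -sqrt(2)             0                    sqrt(2)              0                        0                       

Spot check: chi_6 (2d, j=2) on {r^3, r^5} = 0.

Details: D_8 has order 2*8 = 16 with 7 conjugacy classes, hence 7 irreducibles. Sum of squared dims 1 + 1 + 1 + 1 + 4 + 4 + 4 = 16 = |G|. Linear characters come from the abelianisation; the 2-dimensional irreps have character r^k -> 2*cos(2*pi*j*k/8), reflections -> 0.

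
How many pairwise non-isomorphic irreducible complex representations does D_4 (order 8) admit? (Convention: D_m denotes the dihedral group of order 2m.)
5

Argument: The number of irreducible complex representations of a finite group equals its number of conjugacy classes. D_4 has 5 conjugacy classes (n/2 + 3 for n even), so D_4 (order 8) has exactly 5 irreducible complex representations.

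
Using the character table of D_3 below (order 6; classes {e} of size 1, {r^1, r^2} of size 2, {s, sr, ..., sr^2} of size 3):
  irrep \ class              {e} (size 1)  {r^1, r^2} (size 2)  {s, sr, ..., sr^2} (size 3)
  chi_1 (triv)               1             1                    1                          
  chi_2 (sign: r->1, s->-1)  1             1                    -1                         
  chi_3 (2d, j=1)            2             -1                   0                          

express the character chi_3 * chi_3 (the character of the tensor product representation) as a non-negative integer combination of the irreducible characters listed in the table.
chi_3 tensor chi_3 = chi_1 + chi_2 + chi_3 (all other irreducibles have multiplicity 0).

Why: The character of a tensor product is the pointwise product (chi_3 * chi_3)(C) = chi_3(C) * chi_3(C):
  {e}: (2)*(2), {r^1, r^2}: (-1)*(-1), {s, sr, ..., sr^2}: (0)*(0)
so (chi_3 * chi_3) takes values
  {e} -> 4, {r^1, r^2} -> 1, {s, sr, ..., sr^2} -> 0.
Now take the inner product of this character with each irreducible chi from the table, <chi_3*chi_3, chi> = (1/6) sum_C |C| (chi_3*chi_3)(C) conj(chi(C)):
  <chi_3*chi_3, chi_1> = (1/6)[1*(4)*conj(1) + 2*(1)*conj(1) + 3*(0)*conj(1)]
      = (1/6)[(4) + (2) + (0)] = 6/6 = 1
  <chi_3*chi_3, chi_2> = (1/6)[1*(4)*conj(1) + 2*(1)*conj(1) + 3*(0)*conj(-1)]
      = (1/6)[(4) + (2) + (0)] = 6/6 = 1
  <chi_3*chi_3, chi_3> = (1/6)[1*(4)*conj(2) + 2*(1)*conj(-1) + 3*(0)*conj(0)]
      = (1/6)[(8) + (-2) + (0)] = 6/6 = 1
Hence the multiplicities are chi_1: 1, chi_2: 1, chi_3: 1. Dimension check: dim(chi_3)*dim(chi_3) = 2*2 = 4 and sum (mult * dim) = 1*1 + 1*1 + 1*2 = 4.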